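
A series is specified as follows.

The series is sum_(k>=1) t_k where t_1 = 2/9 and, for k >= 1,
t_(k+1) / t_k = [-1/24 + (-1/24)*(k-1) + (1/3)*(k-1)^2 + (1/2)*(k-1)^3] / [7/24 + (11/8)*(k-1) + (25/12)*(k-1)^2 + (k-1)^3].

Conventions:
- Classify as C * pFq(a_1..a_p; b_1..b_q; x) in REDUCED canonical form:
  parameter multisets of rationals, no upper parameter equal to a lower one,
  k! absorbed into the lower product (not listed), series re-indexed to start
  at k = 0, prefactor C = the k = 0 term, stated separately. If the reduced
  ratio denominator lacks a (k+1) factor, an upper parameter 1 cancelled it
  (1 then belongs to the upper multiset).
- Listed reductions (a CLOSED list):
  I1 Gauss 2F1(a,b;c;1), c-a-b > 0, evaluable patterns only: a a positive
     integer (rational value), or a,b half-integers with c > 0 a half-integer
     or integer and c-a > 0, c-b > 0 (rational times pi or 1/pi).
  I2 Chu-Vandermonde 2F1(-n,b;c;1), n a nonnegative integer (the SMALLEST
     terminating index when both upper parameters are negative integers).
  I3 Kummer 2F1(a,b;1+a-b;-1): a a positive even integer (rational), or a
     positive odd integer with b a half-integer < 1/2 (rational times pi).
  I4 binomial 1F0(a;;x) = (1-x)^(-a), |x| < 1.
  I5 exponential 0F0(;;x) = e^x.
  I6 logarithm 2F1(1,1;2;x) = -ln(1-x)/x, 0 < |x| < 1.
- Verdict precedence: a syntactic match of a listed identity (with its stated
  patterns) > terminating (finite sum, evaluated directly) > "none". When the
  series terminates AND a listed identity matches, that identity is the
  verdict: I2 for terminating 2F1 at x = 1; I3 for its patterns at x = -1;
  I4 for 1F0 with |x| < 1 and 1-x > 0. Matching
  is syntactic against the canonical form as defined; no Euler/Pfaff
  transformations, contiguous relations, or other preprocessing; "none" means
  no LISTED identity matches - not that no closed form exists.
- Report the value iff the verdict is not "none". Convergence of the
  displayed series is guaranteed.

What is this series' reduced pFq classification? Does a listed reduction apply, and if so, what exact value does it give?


Classification (C = 2/9): 2F1 with upper {-1/3, 1/2}, lower {7/12}, argument x = 1/2. Verdict: none here - no I1-I6 shape fits x = 1/2 with lower {7/12}.

Key observation: x = (1/2) and cancel k + 1/2 from the displayed ratio first; then C = 2/9, x = 1/2.
Ratio: r(k) = (1/2) * (k-1/3) (k+1/2) / [(k+7/12) (k+1)] - poly over poly, x = (1/2) from leading terms; C = 2/9 at k = 0.


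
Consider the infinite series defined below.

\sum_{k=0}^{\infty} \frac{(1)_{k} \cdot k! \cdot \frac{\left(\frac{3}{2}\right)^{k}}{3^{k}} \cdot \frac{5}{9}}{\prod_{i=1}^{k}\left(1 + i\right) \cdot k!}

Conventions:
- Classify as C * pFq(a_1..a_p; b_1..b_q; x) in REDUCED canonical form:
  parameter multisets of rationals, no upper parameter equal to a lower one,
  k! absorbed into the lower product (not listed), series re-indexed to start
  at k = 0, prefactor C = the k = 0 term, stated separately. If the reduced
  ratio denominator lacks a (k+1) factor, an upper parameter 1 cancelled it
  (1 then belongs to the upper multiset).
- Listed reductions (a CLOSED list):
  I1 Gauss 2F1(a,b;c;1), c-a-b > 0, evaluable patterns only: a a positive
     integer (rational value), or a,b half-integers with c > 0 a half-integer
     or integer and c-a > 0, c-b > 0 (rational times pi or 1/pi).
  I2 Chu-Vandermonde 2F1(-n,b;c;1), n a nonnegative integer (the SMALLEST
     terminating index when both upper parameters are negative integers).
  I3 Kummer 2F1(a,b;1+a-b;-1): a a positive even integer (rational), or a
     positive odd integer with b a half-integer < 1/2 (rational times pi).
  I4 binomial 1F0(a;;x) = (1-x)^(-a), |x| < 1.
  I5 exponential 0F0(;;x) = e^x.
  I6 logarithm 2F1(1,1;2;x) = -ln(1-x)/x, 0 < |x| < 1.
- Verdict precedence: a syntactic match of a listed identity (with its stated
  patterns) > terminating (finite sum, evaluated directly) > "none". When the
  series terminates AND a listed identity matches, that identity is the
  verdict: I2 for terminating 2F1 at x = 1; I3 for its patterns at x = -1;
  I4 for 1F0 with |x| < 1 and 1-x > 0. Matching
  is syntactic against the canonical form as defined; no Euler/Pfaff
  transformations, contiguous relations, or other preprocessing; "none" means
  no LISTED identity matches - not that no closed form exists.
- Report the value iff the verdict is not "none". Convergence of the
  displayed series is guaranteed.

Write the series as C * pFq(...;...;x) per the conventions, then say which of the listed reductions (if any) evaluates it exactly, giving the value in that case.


Classification (C = \frac{5}{9}): 2F1 with upper {1, 1}, lower {2}, argument x = \frac{1}{2}. Verdict: this is the logarithmic series (I6) (the logarithm: parameters (1,1;2), x = \frac{1}{2}). Value: \left(-\frac{10}{9}\right) \cdot \ln\left(\frac{1}{2}\right).

Key step: with t_0 = \frac{5}{9}, the lower running product (prefactor 5/9) is a rising factorial.
Adjacent-term ratio: r(k) = \frac{1}{2} * (k+1) (k+1) / [(k+2) (k+1)] ; factor over Q: parameters, x = \frac{1}{2}, and C = \frac{5}{9}.


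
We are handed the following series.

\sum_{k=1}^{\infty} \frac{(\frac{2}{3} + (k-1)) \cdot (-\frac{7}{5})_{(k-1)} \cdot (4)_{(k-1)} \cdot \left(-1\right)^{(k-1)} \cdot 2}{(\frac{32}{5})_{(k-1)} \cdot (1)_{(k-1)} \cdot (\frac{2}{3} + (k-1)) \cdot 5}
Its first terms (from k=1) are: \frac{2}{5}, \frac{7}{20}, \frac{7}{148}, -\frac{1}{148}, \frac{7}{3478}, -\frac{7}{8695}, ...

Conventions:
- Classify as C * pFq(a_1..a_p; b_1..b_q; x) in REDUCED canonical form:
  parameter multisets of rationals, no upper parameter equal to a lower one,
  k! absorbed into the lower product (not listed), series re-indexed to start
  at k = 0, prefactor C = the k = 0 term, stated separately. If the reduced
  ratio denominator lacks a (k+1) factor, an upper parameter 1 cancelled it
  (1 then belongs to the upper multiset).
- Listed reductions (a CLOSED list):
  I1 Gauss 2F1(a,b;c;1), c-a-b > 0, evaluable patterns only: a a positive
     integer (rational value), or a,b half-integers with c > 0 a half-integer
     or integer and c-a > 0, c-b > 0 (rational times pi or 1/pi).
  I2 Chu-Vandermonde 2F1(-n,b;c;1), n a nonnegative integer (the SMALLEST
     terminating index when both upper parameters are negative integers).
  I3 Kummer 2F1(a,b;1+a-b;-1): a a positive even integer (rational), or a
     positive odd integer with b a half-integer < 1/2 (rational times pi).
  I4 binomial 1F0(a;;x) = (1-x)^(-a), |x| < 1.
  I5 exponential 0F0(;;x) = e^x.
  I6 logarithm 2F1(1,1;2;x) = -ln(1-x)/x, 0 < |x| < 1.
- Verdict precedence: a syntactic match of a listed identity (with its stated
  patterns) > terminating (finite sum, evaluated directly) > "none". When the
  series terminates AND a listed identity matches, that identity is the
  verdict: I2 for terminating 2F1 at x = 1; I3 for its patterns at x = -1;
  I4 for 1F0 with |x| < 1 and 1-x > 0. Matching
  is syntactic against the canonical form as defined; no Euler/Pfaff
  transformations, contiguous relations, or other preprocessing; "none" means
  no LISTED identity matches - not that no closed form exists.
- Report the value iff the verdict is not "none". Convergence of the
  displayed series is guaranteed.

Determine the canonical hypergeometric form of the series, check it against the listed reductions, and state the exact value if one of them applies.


Canonical form: C = \frac{2}{5} times 2F1 with upper {-\frac{7}{5}, 4}, lower {\frac{32}{5}}, x = -1. Verdict (x = -1): Kummer (I3) applies (x = -1; c = \frac{32}{5} equals 1+a-b for upper {-\frac{7}{5}, 4}: listed pattern). Value: \frac{99}{125}.

Key observation: with t_0 = \frac{2}{5}, the constant factors (prefactor 2/5) combine into one prefactor.
Consecutive-term ratio: r(k) = -1 * (k-\frac{7}{5}) (k+4) / [(k+\frac{32}{5}) (k+1)] - rational; roots negated = parameters, x = -1, C = \frac{2}{5}.


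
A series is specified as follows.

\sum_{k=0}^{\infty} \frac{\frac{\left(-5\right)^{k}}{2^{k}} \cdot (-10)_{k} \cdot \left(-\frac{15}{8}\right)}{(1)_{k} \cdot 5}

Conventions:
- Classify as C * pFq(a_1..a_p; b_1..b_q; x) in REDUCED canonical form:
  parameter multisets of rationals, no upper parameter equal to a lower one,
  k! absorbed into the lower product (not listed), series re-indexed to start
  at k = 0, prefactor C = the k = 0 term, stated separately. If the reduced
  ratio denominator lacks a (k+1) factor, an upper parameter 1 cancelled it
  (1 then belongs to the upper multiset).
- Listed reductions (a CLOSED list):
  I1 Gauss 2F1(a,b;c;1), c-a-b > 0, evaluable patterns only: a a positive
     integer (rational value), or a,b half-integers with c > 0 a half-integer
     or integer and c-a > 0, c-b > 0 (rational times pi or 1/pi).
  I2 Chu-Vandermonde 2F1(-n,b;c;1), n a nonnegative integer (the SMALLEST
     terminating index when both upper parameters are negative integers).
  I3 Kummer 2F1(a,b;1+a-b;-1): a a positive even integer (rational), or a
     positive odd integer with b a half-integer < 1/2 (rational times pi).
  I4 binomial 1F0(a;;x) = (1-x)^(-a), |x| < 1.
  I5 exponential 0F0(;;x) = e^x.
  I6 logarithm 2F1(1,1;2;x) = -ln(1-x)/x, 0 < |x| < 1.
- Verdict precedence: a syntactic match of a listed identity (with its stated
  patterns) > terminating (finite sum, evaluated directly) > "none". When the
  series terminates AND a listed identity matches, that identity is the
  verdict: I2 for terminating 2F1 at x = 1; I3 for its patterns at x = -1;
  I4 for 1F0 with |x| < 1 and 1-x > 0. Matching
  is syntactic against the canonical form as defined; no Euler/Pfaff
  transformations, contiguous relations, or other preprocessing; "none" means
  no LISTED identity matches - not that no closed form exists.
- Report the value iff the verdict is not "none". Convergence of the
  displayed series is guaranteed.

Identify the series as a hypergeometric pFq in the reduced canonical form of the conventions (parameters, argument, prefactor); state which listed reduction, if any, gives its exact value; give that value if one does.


Key step: with t_0 = -\frac{3}{8}, the two k-th powers (C = -3/8) combine into one argument.
Term ratio: r(k) = -\frac{5}{2} * (k-10) / [(k+1)] - rational; roots negated = parameters, x = -\frac{5}{2}, C = -\frac{3}{8}.

Classification (C = -\frac{3}{8}): 1F0 with upper {-10}, lower {-}, argument x = -\frac{5}{2}. Verdict: terminating - upper parameter -10 makes this a finite sum (last index 10), evaluated exactly. Its exact value is -\frac{847425747}{8192}.


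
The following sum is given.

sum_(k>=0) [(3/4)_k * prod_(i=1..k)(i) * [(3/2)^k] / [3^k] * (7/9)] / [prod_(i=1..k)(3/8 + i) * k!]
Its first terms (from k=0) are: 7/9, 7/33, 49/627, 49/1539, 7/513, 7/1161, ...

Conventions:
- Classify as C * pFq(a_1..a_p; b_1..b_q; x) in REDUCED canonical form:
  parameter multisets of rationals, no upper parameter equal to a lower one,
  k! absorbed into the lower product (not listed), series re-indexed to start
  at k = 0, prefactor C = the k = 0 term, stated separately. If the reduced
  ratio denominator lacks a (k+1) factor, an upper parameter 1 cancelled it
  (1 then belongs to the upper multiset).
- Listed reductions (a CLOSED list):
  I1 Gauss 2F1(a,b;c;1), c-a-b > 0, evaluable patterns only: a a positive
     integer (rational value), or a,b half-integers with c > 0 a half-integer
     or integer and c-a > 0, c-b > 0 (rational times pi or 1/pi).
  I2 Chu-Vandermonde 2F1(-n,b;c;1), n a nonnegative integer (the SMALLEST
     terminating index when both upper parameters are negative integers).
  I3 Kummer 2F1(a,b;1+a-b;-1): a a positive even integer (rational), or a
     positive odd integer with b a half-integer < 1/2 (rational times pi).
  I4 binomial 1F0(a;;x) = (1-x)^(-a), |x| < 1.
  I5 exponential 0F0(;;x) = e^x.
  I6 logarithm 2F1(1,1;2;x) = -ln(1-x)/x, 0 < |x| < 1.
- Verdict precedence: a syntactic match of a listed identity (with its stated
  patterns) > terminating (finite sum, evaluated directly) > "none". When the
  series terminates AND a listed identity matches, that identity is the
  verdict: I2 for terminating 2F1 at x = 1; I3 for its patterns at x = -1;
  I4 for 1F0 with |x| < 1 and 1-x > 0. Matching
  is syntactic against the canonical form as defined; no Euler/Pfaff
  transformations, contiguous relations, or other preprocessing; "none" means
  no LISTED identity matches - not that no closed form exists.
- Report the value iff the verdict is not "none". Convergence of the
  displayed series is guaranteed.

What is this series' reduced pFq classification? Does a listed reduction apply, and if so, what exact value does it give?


At argument 1/2: a 2F1 with upper {3/4, 1}, lower {11/8}, scaled by C = 7/9. Verdict: none. Every listed pattern misses the 2F1 form at 1/2, upper {3/4, 1}.

First insight: t_0 = 7/9 here, and the two k-th powers (C = 7/9) combine into one argument.
Term ratio: r(k) = (1/2) * (k+3/4) (k+1) / [(k+11/8) (k+1)] - rational in k. x = (1/2); t_0 = 7/9; negate the roots.


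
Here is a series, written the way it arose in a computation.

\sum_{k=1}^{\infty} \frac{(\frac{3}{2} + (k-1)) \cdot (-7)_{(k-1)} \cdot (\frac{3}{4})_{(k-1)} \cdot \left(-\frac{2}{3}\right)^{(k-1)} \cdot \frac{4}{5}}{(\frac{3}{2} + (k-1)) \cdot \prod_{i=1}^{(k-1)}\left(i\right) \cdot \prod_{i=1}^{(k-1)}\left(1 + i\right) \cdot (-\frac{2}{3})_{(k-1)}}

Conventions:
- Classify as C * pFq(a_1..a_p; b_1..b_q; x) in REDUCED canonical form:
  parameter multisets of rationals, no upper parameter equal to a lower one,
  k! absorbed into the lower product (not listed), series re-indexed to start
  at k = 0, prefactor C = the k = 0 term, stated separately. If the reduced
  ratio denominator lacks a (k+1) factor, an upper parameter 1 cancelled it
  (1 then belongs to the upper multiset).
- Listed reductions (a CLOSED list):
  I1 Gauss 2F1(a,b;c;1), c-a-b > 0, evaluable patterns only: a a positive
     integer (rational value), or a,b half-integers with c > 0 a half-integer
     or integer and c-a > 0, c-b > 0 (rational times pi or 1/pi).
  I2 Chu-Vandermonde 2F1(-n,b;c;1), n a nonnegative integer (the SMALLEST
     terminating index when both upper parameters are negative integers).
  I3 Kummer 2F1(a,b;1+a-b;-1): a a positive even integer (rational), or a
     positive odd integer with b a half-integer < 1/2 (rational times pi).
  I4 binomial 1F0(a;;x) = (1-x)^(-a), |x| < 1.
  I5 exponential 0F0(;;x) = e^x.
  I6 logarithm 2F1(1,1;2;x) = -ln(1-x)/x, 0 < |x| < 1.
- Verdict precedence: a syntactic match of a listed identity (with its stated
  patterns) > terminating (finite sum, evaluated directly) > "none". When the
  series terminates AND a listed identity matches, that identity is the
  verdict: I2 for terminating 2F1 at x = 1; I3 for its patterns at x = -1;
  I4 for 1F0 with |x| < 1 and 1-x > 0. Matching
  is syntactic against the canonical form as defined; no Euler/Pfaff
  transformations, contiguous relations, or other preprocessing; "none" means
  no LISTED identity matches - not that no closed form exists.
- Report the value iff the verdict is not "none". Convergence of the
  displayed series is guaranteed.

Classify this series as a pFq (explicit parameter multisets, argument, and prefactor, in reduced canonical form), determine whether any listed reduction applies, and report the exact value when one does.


Reduced: x = -\frac{2}{3}, 2F2, upper = {-7, \frac{3}{4}}, lower = {-\frac{2}{3}, 2}, C = \frac{4}{5}. Verdict: terminating (-7 upstairs). 8 nonzero terms in all; added directly. Value: -\frac{33045686781}{2385510400}.

Structural cue: x = -\frac{2}{3} and the product of the first k integers (C = 4/5) is k!.
Term ratio: r(k) = -\frac{2}{3} * (k-7) (k+\frac{3}{4}) / [(k-\frac{2}{3}) (k+2) (k+1)] - rational; roots negated = parameters, x = -\frac{2}{3}, C = \frac{4}{5}.


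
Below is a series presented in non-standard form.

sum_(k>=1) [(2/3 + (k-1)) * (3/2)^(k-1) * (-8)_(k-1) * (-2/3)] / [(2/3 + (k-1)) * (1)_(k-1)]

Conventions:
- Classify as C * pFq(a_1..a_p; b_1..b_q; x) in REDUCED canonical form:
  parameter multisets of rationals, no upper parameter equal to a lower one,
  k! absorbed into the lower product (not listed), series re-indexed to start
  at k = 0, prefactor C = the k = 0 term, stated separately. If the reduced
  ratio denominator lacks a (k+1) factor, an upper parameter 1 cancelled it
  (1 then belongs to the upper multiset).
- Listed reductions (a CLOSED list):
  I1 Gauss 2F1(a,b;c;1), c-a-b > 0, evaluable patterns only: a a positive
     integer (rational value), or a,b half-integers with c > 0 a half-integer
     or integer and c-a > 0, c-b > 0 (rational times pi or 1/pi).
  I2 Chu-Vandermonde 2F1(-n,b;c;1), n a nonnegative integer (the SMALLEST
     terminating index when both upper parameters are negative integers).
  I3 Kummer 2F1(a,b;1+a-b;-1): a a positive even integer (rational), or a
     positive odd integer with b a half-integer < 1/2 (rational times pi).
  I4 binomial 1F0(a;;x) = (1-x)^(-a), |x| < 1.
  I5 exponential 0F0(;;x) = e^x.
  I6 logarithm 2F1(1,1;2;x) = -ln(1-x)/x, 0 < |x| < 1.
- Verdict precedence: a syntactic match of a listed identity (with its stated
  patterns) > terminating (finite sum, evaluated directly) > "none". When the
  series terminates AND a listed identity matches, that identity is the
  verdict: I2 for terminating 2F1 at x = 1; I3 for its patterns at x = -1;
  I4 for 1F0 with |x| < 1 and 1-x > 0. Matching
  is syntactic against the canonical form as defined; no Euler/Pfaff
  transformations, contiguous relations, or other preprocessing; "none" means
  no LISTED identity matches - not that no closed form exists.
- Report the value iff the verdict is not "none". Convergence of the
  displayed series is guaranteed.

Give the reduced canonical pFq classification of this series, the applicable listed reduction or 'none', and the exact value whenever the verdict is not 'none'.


The series (x = 3/2) is 1F0: upper {-8}, lower {-}, prefactor -2/3. Verdict: terminating at k = 8: the factor (-8)_k kills every later term; summing the 9 survivors is exact. Hence: -1/384.

First insight: t_0 being -2/3, k + 2/3 divides numerator and denominator alike; C = -2/3, x = 3/2 after cancelling.
Adjacent-term ratio: r(k) = (3/2) * (k-8) / [(k+1)] - rational in k, leading ratio (3/2); with t_0 = -2/3, classification follows.


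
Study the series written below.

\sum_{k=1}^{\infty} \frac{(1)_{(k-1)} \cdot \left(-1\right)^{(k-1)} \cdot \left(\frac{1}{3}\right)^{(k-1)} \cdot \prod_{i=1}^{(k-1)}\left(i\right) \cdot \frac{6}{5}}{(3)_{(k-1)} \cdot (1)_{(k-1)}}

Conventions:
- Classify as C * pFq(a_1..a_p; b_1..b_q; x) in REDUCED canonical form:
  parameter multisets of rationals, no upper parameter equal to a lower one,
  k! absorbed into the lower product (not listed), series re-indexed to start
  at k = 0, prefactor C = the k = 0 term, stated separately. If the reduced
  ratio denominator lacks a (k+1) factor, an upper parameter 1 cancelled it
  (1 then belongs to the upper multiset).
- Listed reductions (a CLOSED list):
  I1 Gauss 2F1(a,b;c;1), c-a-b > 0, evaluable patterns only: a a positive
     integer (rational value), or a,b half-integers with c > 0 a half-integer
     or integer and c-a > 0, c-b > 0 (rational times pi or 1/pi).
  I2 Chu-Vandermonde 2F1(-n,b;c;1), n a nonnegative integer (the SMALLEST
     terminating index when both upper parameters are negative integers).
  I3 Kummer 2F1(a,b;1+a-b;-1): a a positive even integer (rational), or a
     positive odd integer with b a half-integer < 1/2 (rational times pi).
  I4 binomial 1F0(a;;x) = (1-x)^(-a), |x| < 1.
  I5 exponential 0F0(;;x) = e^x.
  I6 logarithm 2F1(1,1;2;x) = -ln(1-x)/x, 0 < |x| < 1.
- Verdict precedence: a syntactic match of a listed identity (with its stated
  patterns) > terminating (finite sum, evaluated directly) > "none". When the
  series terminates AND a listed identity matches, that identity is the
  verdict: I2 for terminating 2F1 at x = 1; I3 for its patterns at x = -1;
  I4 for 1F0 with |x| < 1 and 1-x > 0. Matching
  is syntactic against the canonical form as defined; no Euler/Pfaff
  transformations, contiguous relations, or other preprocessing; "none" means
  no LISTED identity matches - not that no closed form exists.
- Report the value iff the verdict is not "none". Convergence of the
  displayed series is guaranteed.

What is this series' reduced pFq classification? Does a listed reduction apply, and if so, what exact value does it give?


The series (x = -\frac{1}{3}) is 2F1: upper {1, 1}, lower {3}, prefactor \frac{6}{5}. Verdict: none - at argument -\frac{1}{3} the multisets {1, 1} ; {3} match no listed identity.

Structural cue: t_0 being \frac{6}{5}, the running product (C = 6/5) telescopes to a rising factorial.
Ratio: r(k) = -\frac{1}{3} * (k+1) (k+1) / [(k+3) (k+1)] ; factor over Q: parameters, x = -\frac{1}{3}, and C = \frac{6}{5}.


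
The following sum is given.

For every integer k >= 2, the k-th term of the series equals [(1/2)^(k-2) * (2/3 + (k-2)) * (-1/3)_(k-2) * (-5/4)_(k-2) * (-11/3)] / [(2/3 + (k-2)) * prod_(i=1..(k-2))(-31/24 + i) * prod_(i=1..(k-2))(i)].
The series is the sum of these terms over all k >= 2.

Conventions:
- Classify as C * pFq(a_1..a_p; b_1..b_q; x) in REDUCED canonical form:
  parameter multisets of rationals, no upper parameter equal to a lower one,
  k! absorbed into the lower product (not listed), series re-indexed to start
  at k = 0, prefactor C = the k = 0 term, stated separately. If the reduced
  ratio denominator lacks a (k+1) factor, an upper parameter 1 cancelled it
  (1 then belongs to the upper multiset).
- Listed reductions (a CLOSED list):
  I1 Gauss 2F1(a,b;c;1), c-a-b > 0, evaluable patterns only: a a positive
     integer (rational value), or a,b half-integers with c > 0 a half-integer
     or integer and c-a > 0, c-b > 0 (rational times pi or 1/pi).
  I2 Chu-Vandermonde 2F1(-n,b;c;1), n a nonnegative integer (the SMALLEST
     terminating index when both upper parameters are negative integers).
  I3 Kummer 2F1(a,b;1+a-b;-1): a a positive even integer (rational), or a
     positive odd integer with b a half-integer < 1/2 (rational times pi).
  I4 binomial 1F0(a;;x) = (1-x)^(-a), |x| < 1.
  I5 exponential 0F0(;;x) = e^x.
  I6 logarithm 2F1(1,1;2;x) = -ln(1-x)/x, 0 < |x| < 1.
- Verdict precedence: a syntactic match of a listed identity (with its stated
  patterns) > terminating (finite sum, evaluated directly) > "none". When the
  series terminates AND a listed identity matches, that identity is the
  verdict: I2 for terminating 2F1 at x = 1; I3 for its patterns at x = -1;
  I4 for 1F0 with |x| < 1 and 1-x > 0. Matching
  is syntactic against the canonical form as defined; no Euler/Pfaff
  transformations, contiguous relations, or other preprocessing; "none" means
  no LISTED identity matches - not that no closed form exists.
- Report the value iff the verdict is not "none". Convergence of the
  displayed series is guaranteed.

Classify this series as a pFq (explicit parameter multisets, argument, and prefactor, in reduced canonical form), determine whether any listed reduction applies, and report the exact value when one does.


This is -11/3 * 2F1(-5/4, -1/3; -7/24; 1/2) in reduced canonical form. Verdict: none (x = 1/2): each listed identity misses the multisets {-5/4, -1/3} ; {-7/24}.

First insight: t_0 = -11/3 here, and the product of the first k integers (C = -11/3, x = 1/2) is k!.
Ratio: r(k) = (1/2) * (k-5/4) (k-1/3) / [(k-7/24) (k+1)] - rational in k. x = (1/2); t_0 = -11/3; negate the roots.


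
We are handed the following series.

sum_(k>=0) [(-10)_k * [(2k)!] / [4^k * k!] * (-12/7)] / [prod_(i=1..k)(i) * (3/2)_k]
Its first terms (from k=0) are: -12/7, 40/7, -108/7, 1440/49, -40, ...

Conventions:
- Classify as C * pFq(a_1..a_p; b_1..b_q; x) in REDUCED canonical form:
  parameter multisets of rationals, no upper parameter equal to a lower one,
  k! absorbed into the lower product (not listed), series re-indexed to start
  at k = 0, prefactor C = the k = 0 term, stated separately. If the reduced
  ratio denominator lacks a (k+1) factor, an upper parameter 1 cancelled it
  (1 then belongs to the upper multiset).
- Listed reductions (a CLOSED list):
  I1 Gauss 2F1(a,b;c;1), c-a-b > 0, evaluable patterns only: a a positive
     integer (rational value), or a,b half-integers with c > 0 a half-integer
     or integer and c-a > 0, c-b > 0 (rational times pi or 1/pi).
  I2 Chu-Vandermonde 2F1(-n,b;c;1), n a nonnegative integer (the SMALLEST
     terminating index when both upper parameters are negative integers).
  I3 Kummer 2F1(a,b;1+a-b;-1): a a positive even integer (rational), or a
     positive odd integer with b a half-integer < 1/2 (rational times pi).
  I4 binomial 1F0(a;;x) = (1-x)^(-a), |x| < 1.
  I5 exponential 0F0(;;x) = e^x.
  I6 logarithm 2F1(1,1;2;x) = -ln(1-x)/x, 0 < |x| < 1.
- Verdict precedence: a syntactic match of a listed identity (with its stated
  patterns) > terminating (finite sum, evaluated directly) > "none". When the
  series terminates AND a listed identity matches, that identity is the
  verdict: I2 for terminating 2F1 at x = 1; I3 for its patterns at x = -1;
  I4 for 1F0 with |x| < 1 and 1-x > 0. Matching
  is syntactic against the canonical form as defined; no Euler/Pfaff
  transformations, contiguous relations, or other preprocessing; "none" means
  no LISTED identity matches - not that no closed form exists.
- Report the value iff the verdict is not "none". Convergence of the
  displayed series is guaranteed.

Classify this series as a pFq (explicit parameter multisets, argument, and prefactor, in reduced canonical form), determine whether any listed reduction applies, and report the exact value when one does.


With C = -12/7: the canonical form is 2F1(-10, 1/2; 3/2; 1). Verdict: Vandermonde's identity (I2) matches (terminating 2F1 at x = 1 with n = 10, b = 1/2, c = 3/2). Its exact value is -1048576/2263261.

The tell: with t_0 = -12/7, the (2k)!/(4^k k!) block (C = -12/7) is the Pochhammer (1/2)_k.
Ratio: r(k) = 1 * (k-10) (k+1/2) / [(k+3/2) (k+1)] - poly over poly, x = 1 from leading terms; C = -12/7 at k = 0.


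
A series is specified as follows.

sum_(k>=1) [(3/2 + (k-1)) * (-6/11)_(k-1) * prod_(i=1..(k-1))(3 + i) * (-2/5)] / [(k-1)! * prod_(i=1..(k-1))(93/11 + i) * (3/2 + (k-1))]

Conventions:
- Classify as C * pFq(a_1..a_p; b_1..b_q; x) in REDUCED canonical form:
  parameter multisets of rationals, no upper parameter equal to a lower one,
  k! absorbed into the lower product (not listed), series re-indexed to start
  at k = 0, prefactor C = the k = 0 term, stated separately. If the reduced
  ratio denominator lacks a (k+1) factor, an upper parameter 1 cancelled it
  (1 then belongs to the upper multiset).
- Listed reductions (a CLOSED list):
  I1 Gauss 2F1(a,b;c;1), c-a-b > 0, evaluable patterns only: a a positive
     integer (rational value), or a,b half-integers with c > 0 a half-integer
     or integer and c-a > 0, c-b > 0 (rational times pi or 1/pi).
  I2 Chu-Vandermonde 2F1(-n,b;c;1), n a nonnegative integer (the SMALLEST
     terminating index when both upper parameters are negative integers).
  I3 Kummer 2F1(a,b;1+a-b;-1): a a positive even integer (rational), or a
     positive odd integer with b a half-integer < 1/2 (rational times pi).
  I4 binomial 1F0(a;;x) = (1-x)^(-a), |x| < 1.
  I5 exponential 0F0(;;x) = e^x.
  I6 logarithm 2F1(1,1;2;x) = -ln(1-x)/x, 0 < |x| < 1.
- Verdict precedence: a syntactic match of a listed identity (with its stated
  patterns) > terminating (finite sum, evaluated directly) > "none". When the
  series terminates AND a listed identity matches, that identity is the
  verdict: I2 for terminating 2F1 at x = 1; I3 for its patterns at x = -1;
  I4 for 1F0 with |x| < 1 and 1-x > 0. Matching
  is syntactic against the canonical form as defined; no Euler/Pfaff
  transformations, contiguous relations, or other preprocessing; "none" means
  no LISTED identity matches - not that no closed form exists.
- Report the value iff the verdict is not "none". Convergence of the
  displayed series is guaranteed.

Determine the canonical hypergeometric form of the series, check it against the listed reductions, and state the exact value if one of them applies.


Classification (C = -2/5): 2F1 with upper {-6/11, 4}, lower {104/11}, argument x = 1. Verdict (x = 1): Gauss's theorem (I1) applies (x = 1: the Gamma ratio telescopes since c-a-b = 6 > 0 and a = 4 in Z>0). Exact value: -90241/307461.

The tell: x = 1 and the running product (C = -2/5, x = 1) telescopes to a rising factorial.
Step ratio: r(k) = 1 * (k-6/11) (k+4) / [(k+104/11) (k+1)] ; factor over Q: parameters, x = 1, and C = -2/5.


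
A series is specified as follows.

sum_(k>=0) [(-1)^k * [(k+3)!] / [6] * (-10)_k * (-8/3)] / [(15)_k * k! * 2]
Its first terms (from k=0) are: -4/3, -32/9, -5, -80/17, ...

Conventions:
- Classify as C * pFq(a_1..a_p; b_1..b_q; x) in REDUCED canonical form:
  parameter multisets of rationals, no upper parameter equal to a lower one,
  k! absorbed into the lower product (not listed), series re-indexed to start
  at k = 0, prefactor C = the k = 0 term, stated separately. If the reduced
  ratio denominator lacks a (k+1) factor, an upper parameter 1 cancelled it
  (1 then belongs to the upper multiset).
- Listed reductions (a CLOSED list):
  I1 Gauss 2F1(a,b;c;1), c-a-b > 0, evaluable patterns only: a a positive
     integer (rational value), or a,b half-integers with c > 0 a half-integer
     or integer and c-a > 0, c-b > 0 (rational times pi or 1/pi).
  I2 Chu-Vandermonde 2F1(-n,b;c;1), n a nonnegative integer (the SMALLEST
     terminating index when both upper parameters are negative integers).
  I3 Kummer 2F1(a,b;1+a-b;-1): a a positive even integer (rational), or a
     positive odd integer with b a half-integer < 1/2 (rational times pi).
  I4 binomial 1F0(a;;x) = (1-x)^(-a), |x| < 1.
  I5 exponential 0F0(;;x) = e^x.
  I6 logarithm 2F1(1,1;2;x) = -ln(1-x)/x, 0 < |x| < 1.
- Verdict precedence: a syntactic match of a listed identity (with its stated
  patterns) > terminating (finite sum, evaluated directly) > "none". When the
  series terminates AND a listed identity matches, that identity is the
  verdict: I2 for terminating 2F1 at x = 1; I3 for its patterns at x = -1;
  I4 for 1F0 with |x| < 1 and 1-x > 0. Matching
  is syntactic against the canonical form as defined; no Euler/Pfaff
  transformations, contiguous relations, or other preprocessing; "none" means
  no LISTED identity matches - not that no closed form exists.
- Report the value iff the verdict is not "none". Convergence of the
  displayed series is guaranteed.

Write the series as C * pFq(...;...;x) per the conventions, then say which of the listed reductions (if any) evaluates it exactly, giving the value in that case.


x = -1 here; the reduced form reads 2F1, upper {-10, 4}, lower {15}, C = -4/3. Verdict: the Kummer evaluation I3 matches (x = -1; c = 15 equals 1+a-b for upper {-10, 4}: listed pattern). Its exact value is -182/9.

First insight: t_0 being -4/3, the constant factors (C = -4/3, x = -1) combine into one prefactor.
Adjacent-term ratio: r(k) = (-1) * (k-10) (k+4) / [(k+15) (k+1)] - poly over poly, x = (-1) from leading terms; C = -4/3 at k = 0.


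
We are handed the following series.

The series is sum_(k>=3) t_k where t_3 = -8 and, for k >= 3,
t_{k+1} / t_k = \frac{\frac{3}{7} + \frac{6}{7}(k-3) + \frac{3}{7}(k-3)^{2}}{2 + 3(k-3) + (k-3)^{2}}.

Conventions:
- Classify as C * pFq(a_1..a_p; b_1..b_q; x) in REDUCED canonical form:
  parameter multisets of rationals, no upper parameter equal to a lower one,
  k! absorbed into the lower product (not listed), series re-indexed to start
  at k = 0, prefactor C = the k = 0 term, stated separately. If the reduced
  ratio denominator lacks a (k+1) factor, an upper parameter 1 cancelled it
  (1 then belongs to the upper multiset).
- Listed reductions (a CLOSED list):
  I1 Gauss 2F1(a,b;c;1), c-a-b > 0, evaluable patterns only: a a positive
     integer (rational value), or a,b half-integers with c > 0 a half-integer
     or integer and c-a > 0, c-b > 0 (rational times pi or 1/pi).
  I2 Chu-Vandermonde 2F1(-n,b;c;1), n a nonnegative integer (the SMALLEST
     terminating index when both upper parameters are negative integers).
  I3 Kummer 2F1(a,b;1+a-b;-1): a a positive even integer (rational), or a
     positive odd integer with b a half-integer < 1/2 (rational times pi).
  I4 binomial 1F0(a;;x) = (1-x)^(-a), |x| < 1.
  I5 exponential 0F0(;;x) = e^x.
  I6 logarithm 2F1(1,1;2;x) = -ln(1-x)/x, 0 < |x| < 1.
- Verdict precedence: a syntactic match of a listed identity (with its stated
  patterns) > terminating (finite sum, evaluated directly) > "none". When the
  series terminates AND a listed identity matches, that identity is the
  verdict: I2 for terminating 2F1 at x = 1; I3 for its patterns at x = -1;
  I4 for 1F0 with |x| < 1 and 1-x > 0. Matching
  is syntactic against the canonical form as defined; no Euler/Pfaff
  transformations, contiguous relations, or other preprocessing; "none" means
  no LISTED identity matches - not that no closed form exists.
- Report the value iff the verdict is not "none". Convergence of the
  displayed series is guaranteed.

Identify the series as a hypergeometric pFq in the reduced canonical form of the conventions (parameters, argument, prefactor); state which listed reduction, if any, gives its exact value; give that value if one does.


Canonical form: C = -8 times 2F1 with upper {1, 1}, lower {2}, x = \frac{3}{7}. Verdict: this is the logarithmic series (I6) (the logarithm: parameters (1,1;2), x = \frac{3}{7}). Hence: \frac{56}{3} \cdot \ln\left(\frac{4}{7}\right).

Key step: t_0 = -8 here, and factor the ratio over Q (C = -8, x = 3/7): negated roots = parameters.
Consecutive-term ratio: r(k) = \frac{3}{7} * (k+1) (k+1) / [(k+2) (k+1)] - rational in k, leading ratio \frac{3}{7}; with t_0 = -8, classification follows.


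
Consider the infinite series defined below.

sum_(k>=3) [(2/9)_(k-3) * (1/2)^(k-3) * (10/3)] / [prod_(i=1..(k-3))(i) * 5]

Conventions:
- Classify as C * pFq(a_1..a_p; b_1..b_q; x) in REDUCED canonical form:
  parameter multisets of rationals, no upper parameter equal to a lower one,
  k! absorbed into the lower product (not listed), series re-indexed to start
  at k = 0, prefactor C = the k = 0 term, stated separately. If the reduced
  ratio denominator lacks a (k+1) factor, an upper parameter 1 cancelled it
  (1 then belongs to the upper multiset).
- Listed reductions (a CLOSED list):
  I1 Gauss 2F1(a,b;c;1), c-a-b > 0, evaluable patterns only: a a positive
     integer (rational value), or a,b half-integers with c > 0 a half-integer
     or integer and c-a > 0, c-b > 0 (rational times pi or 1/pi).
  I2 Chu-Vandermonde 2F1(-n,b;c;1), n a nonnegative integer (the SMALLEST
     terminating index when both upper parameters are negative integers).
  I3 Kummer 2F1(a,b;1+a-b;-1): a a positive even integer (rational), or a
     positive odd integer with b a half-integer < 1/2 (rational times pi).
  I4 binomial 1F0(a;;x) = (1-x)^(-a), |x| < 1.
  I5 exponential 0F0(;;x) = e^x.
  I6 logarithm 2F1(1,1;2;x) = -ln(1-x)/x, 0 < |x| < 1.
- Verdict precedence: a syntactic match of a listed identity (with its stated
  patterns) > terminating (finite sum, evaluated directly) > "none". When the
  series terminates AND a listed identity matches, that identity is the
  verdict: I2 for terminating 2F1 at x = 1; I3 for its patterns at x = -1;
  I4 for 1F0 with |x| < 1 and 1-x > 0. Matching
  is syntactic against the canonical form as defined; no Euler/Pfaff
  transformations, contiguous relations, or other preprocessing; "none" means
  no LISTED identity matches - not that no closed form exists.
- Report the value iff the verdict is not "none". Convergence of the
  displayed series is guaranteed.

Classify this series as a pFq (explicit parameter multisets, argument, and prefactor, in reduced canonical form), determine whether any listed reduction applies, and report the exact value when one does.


At argument 1/2: a 1F0 with upper {2/9}, lower {-}, scaled by C = 2/3. Verdict at x = 1/2: the binomial series (I4) matches (the 1F0 binomial series: exponent -2/9, x = 1/2). Its exact value is (2/3) * (1/2)^(-2/9).

Key observation: t_0 = 2/3 here, and the product of the first k integers (C = 2/3, x = 1/2) is k!.
Adjacent-term ratio: r(k) = (1/2) * (k+2/9) / [(k+1)] - rational; roots negated = parameters, x = (1/2), C = 2/3.


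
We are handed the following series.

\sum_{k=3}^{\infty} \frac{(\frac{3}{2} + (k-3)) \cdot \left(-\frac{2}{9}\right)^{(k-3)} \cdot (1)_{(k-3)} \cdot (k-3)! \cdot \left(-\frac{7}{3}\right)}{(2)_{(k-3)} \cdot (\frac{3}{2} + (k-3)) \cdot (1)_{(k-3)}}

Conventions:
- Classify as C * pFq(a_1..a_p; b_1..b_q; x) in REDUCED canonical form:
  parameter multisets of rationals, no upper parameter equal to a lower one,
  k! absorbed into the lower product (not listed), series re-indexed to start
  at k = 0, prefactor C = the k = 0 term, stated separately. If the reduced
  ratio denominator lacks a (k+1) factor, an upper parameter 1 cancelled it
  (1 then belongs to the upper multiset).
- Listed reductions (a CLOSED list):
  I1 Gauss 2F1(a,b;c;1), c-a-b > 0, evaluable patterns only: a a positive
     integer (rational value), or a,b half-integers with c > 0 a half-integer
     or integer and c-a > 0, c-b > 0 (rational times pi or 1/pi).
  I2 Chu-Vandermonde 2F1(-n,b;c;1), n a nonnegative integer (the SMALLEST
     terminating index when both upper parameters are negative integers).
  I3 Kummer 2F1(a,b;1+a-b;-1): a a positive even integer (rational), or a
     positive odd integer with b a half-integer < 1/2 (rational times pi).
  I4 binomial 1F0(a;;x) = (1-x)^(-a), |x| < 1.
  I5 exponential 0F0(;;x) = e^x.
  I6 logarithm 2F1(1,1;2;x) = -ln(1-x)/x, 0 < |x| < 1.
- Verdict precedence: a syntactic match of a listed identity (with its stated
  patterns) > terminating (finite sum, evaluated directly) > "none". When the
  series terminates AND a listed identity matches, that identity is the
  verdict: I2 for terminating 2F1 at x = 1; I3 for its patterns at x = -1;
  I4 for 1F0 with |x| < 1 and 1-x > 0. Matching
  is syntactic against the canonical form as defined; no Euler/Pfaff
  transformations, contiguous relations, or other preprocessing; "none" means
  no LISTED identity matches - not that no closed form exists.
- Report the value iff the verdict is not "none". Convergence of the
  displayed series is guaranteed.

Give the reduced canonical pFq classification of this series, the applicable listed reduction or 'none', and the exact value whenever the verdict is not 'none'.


At argument -\frac{2}{9}: a 2F1 with upper {1, 1}, lower {2}, scaled by C = -\frac{7}{3}. Verdict: this is the I6 logarithm reduction (the logarithm: parameters (1,1;2), x = -\frac{2}{9}). Value: \left(-\frac{21}{2}\right) \cdot \ln\left(\frac{11}{9}\right).

Structural cue: from the first term -\frac{7}{3}: striking the common factor k + 3/2 reduces the term (C = -7/3, x = -2/9).
Ratio: r(k) = -\frac{2}{9} * (k+1) (k+1) / [(k+2) (k+1)] ; factor over Q: parameters, x = -\frac{2}{9}, and C = -\frac{7}{3}.


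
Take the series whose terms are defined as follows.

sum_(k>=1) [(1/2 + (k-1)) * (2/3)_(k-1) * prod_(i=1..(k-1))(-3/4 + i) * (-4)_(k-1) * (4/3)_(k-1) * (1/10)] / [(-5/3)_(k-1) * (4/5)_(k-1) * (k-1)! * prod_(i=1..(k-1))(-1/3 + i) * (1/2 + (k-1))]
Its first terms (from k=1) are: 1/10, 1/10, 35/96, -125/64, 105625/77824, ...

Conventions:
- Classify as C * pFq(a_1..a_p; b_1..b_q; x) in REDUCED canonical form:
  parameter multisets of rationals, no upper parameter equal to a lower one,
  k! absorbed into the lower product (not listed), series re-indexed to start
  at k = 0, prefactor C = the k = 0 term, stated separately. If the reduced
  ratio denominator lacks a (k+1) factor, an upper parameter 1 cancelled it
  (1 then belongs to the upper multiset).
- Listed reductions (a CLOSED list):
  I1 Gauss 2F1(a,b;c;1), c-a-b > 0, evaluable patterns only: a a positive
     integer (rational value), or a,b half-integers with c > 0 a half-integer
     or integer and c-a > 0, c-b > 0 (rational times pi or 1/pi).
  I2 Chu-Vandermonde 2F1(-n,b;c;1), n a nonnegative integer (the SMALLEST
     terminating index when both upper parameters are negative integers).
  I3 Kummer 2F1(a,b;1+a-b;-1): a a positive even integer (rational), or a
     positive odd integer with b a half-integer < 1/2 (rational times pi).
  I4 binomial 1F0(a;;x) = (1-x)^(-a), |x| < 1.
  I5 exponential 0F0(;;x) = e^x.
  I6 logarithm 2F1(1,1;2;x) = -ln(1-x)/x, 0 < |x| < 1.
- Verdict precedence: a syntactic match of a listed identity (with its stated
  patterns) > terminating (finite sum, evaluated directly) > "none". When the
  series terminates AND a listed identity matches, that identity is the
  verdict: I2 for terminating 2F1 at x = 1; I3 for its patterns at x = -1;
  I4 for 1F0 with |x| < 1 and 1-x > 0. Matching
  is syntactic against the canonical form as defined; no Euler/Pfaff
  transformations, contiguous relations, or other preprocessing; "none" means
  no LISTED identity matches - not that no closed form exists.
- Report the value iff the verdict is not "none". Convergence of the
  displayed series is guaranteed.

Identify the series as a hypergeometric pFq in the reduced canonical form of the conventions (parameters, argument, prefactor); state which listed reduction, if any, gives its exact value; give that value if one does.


Canonical form: C = 1/10 times 3F2 with upper {-4, 1/4, 4/3}, lower {-5/3, 4/5}, x = 1. Verdict: terminating - the sum ends at index 4 because -4 is a negative integer; exact evaluation follows. Exact value: -36553/1167360.

First insight: with t_0 = 1/10, the factor k + 1/2 cancels (top and bottom), leaving prefactor 1/10.
Ratio: r(k) = 1 * (k-4) (k+1/4) (k+4/3) / [(k-5/3) (k+4/5) (k+1)] - poly over poly, x = 1 from leading terms; C = 1/10 at k = 0.
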